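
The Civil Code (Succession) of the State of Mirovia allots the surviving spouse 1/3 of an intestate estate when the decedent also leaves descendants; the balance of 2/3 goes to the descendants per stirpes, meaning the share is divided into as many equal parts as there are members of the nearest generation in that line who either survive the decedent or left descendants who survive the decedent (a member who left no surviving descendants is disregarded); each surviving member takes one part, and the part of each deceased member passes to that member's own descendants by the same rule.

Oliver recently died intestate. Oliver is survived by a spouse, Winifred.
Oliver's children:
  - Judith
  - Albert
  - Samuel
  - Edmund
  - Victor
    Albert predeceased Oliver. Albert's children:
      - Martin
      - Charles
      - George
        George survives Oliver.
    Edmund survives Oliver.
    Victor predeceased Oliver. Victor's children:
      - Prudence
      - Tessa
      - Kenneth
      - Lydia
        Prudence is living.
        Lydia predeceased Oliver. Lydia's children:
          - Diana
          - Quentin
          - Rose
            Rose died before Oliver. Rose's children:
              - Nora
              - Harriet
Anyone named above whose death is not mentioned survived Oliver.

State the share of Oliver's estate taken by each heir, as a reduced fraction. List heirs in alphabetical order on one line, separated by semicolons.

Winifred, as surviving spouse, takes 1/3.
The remaining 2/3 passes to Oliver's descendants per stirpes.
The 2/3 is divided into 5 equal shares of 2/15 among Judith, Albert, Samuel, Edmund, Victor.
Judith is living and takes 2/15.
Albert predeceased; the 2/15 allotted to Albert's branch passes to Albert's issue by representation.
The 2/15 is divided into 3 equal shares of 2/45 among Martin, Charles, George.
Martin is living and takes 2/45.
Charles is living and takes 2/45.
George is living and takes 2/45.
Samuel is living and takes 2/15.
Edmund is living and takes 2/15.
Victor predeceased; the 2/15 allotted to Victor's branch passes to Victor's issue by representation.
The 2/15 is divided into 4 equal shares of 1/30 among Prudence, Tessa, Kenneth, Lydia.
Prudence is living and takes 1/30.
Tessa is living and takes 1/30.
Kenneth is living and takes 1/30.
Lydia predeceased; the 1/30 allotted to Lydia's branch passes to Lydia's issue by representation.
The 1/30 is divided into 3 equal shares of 1/90 among Diana, Quentin, Rose.
Diana is living and takes 1/90.
Quentin is living and takes 1/90.
Rose predeceased; the 1/90 allotted to Rose's branch passes to Rose's issue by representation.
The 1/90 is divided into 2 equal shares of 1/180 among Nora, Harriet.
Nora is living and takes 1/180.
Harriet is living and takes 1/180.

Charles 2/45; Diana 1/90; Edmund 2/15; George 2/45; Harriet 1/180; Judith 2/15; Kenneth 1/30; Martin 2/45; Nora 1/180; Prudence 1/30; Quentin 1/90; Samuel 2/15; Tessa 1/30; Winifred 1/3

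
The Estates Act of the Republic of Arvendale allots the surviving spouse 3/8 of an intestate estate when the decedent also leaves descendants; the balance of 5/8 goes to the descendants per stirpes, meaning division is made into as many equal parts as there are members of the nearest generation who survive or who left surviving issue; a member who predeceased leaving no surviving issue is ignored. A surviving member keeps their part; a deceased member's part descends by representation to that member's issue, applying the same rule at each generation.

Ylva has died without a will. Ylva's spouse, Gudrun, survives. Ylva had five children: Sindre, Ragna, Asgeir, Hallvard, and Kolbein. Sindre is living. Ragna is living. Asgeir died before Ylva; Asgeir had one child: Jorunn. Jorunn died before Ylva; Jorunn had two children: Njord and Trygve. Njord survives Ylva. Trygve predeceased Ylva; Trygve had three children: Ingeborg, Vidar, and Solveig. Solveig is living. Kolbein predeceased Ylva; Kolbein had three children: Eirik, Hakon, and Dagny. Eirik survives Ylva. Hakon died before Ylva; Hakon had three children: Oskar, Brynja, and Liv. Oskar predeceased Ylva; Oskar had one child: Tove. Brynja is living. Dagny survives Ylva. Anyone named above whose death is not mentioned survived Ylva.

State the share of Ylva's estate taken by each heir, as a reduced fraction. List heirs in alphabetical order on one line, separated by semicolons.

Gudrun, as surviving spouse, takes 3/8.
The remaining 5/8 passes to Ylva's descendants per stirpes.
The 5/8 is divided into 5 equal shares of 1/8 among Sindre, Ragna, Asgeir, Hallvard, Kolbein.
Sindre is living and takes 1/8.
Ragna is living and takes 1/8.
Asgeir predeceased; the 1/8 allotted to Asgeir's branch passes to Asgeir's issue by representation.
Jorunn's line is the sole branch at this level, so the full 1/8 passes to Jorunn's issue by representation.
The 1/8 is divided into 2 equal shares of 1/16 among Njord, Trygve.
Njord is living and takes 1/16.
Trygve predeceased; the 1/16 allotted to Trygve's branch passes to Trygve's issue by representation.
The 1/16 is divided into 3 equal shares of 1/48 among Ingeborg, Vidar, Solveig.
Ingeborg is living and takes 1/48.
Vidar is living and takes 1/48.
Solveig is living and takes 1/48.
Hallvard is living and takes 1/8.
Kolbein predeceased; the 1/8 allotted to Kolbein's branch passes to Kolbein's issue by representation.
The 1/8 is divided into 3 equal shares of 1/24 among Eirik, Hakon, Dagny.
Eirik is living and takes 1/24.
Hakon predeceased; the 1/24 allotted to Hakon's branch passes to Hakon's issue by representation.
The 1/24 is divided into 3 equal shares of 1/72 among Oskar, Brynja, Liv.
Oskar predeceased; the 1/72 allotted to Oskar's branch passes to Oskar's issue by representation.
Tove is the sole taker at this level and receives the full 1/72.
Brynja is living and takes 1/72.
Liv is living and takes 1/72.
Dagny is living and takes 1/24.

Brynja 1/72; Dagny 1/24; Eirik 1/24; Gudrun 3/8; Hallvard 1/8; Ingeborg 1/48; Liv 1/72; Njord 1/16; Ragna 1/8; Sindre 1/8; Solveig 1/48; Tove 1/72; Vidar 1/48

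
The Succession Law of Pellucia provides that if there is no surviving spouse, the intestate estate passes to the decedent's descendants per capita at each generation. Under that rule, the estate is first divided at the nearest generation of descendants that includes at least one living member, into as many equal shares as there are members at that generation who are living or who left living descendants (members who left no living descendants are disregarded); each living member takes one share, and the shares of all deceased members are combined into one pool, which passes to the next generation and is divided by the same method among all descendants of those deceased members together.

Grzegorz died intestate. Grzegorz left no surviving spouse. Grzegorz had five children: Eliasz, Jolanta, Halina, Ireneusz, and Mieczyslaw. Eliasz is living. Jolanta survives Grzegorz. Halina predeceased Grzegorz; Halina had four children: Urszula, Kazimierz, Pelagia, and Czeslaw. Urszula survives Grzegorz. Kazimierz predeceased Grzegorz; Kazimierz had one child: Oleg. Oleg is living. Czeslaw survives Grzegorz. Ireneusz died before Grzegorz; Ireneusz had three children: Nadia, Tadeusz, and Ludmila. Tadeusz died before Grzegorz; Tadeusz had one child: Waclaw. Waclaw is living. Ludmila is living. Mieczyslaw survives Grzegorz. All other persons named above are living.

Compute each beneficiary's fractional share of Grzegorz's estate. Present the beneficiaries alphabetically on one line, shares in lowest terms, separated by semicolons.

Czeslaw 2/35; Eliasz 1/5; Jolanta 1/5; Ludmila 2/35; Mieczyslaw 1/5; Nadia 2/35; Oleg 2/35; Pelagia 2/35; Urszula 2/35; Waclaw 2/35

There is no surviving spouse, so the entire estate passes to Grzegorz's descendants per capita at each generation.
At generation 1 (Eliasz, Jolanta, Halina, Ireneusz, Mieczyslaw) there are 5 shares of (1)/5 = 1/5 each.
Living: Eliasz, Jolanta, and Mieczyslaw — each takes 1/5.
Deceased: Halina and Ireneusz. Their combined 2/5 is pooled and carried to generation 2.
At generation 2 (Urszula, Kazimierz, Pelagia, Czeslaw, Nadia, Tadeusz, Ludmila) there are 7 shares of (2/5)/7 = 2/35 each.
Living: Urszula, Pelagia, Czeslaw, Nadia, and Ludmila — each takes 2/35.
Deceased: Kazimierz and Tadeusz. Their combined 4/35 is pooled and carried to generation 3.
At generation 3 (Oleg, Waclaw) there are 2 shares of (4/35)/2 = 2/35 each.
Living: Oleg and Waclaw — each takes 2/35.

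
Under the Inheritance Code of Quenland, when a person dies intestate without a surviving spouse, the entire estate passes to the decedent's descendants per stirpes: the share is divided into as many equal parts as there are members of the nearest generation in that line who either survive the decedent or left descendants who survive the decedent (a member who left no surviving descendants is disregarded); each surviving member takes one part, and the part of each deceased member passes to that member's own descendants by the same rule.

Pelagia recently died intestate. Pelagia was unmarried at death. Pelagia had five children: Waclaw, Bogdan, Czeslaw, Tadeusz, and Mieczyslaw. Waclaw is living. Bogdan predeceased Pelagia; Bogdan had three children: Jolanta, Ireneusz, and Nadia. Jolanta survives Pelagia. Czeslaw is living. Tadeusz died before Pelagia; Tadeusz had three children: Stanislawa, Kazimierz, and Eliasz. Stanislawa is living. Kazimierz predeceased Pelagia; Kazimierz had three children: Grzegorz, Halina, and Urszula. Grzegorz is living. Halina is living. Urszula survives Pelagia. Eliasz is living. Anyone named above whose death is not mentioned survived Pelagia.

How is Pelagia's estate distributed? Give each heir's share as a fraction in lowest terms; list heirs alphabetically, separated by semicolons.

Czeslaw 1/5; Eliasz 1/15; Grzegorz 1/45; Halina 1/45; Ireneusz 1/15; Jolanta 1/15; Mieczyslaw 1/5; Nadia 1/15; Stanislawa 1/15; Urszula 1/45; Waclaw 1/5

There is no surviving spouse, so the entire estate passes to Pelagia's descendants per stirpes.
The estate is divided into 5 equal shares of 1/5 among Waclaw, Bogdan, Czeslaw, Tadeusz, Mieczyslaw.
Waclaw is living and takes 1/5.
Bogdan predeceased; the 1/5 allotted to Bogdan's branch passes to Bogdan's issue by representation.
The 1/5 is divided into 3 equal shares of 1/15 among Jolanta, Ireneusz, Nadia.
Jolanta is living and takes 1/15.
Ireneusz is living and takes 1/15.
Nadia is living and takes 1/15.
Czeslaw is living and takes 1/5.
Tadeusz predeceased; the 1/5 allotted to Tadeusz's branch passes to Tadeusz's issue by representation.
The 1/5 is divided into 3 equal shares of 1/15 among Stanislawa, Kazimierz, Eliasz.
Stanislawa is living and takes 1/15.
Kazimierz predeceased; the 1/15 allotted to Kazimierz's branch passes to Kazimierz's issue by representation.
The 1/15 is divided into 3 equal shares of 1/45 among Grzegorz, Halina, Urszula.
Grzegorz is living and takes 1/45.
Halina is living and takes 1/45.
Urszula is living and takes 1/45.
Eliasz is living and takes 1/15.
Mieczyslaw is living and takes 1/5.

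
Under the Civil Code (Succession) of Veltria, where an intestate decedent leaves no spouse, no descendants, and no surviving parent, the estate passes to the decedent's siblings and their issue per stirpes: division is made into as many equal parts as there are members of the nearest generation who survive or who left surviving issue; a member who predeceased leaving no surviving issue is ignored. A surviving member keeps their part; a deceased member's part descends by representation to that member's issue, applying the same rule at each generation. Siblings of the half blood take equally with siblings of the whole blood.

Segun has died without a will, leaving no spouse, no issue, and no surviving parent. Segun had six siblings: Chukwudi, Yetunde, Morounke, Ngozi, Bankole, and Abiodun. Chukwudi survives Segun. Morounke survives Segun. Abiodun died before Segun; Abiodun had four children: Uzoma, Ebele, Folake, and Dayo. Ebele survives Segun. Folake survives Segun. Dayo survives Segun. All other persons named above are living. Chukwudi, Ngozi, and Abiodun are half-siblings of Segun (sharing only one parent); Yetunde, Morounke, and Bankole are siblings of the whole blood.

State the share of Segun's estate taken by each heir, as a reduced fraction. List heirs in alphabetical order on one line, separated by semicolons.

No spouse, descendants, or parent survives, so the estate passes to Segun's siblings per stirpes.
Half-blood and whole-blood siblings take equally under the stated rule.
The estate is divided into 6 equal shares of 1/6 among Chukwudi, Yetunde, Morounke, Ngozi, Bankole, Abiodun.
Chukwudi is living and takes 1/6.
Yetunde is living and takes 1/6.
Morounke is living and takes 1/6.
Ngozi is living and takes 1/6.
Bankole is living and takes 1/6.
Abiodun predeceased; the 1/6 allotted to Abiodun's branch passes to Abiodun's issue by representation.
The 1/6 is divided into 4 equal shares of 1/24 among Uzoma, Ebele, Folake, Dayo.
Uzoma is living and takes 1/24.
Ebele is living and takes 1/24.
Folake is living and takes 1/24.
Dayo is living and takes 1/24.

Bankole 1/6; Chukwudi 1/6; Dayo 1/24; Ebele 1/24; Folake 1/24; Morounke 1/6; Ngozi 1/6; Uzoma 1/24; Yetunde 1/6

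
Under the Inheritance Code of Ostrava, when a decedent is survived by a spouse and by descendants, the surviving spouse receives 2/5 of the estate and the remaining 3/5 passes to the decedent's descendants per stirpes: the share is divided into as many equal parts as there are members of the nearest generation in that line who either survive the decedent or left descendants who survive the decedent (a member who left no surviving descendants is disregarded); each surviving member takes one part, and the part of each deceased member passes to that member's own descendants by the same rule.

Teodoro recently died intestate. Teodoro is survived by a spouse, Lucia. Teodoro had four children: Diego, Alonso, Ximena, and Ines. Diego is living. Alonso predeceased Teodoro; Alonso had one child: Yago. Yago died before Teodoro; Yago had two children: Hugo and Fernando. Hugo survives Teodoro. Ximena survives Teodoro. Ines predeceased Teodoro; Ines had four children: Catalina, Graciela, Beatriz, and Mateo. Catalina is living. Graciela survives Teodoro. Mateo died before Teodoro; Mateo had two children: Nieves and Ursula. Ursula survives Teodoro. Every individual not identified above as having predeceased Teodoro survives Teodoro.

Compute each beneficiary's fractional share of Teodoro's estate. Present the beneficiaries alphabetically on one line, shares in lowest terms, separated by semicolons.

Beatriz 3/80; Catalina 3/80; Diego 3/20; Fernando 3/40; Graciela 3/80; Hugo 3/40; Lucia 2/5; Nieves 3/160; Ursula 3/160; Ximena 3/20

Lucia, as surviving spouse, takes 2/5.
The remaining 3/5 passes to Teodoro's descendants per stirpes.
The 3/5 is divided into 4 equal shares of 3/20 among Diego, Alonso, Ximena, Ines.
Diego is living and takes 3/20.
Alonso predeceased; the 3/20 allotted to Alonso's branch passes to Alonso's issue by representation.
Yago's line is the sole branch at this level, so the full 3/20 passes to Yago's issue by representation.
The 3/20 is divided into 2 equal shares of 3/40 among Hugo, Fernando.
Hugo is living and takes 3/40.
Fernando is living and takes 3/40.
Ximena is living and takes 3/20.
Ines predeceased; the 3/20 allotted to Ines's branch passes to Ines's issue by representation.
The 3/20 is divided into 4 equal shares of 3/80 among Catalina, Graciela, Beatriz, Mateo.
Catalina is living and takes 3/80.
Graciela is living and takes 3/80.
Beatriz is living and takes 3/80.
Mateo predeceased; the 3/80 allotted to Mateo's branch passes to Mateo's issue by representation.
The 3/80 is divided into 2 equal shares of 3/160 among Nieves, Ursula.
Nieves is living and takes 3/160.
Ursula is living and takes 3/160.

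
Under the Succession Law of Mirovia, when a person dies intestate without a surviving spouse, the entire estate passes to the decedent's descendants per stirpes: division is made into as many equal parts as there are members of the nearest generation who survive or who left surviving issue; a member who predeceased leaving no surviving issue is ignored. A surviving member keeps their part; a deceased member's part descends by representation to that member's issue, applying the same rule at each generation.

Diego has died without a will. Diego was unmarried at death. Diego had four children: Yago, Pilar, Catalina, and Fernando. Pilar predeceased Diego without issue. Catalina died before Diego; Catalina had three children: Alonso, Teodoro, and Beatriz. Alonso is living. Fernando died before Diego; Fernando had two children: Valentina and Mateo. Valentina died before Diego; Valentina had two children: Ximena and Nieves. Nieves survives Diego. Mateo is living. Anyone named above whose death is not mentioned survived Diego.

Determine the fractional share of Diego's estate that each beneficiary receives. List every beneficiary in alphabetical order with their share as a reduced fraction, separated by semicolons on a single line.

There is no surviving spouse, so the entire estate passes to Diego's descendants per stirpes.
Pilar left no surviving issue, so that branch lapses and is disregarded.
The estate is divided into 3 equal shares of 1/3 among Yago, Catalina, Fernando.
Yago is living and takes 1/3.
Catalina predeceased; the 1/3 allotted to Catalina's branch passes to Catalina's issue by representation.
The 1/3 is divided into 3 equal shares of 1/9 among Alonso, Teodoro, Beatriz.
Alonso is living and takes 1/9.
Teodoro is living and takes 1/9.
Beatriz is living and takes 1/9.
Fernando predeceased; the 1/3 allotted to Fernando's branch passes to Fernando's issue by representation.
The 1/3 is divided into 2 equal shares of 1/6 among Valentina, Mateo.
Valentina predeceased; the 1/6 allotted to Valentina's branch passes to Valentina's issue by representation.
The 1/6 is divided into 2 equal shares of 1/12 among Ximena, Nieves.
Ximena is living and takes 1/12.
Nieves is living and takes 1/12.
Mateo is living and takes 1/6.

Alonso 1/9; Beatriz 1/9; Mateo 1/6; Nieves 1/12; Teodoro 1/9; Ximena 1/12; Yago 1/3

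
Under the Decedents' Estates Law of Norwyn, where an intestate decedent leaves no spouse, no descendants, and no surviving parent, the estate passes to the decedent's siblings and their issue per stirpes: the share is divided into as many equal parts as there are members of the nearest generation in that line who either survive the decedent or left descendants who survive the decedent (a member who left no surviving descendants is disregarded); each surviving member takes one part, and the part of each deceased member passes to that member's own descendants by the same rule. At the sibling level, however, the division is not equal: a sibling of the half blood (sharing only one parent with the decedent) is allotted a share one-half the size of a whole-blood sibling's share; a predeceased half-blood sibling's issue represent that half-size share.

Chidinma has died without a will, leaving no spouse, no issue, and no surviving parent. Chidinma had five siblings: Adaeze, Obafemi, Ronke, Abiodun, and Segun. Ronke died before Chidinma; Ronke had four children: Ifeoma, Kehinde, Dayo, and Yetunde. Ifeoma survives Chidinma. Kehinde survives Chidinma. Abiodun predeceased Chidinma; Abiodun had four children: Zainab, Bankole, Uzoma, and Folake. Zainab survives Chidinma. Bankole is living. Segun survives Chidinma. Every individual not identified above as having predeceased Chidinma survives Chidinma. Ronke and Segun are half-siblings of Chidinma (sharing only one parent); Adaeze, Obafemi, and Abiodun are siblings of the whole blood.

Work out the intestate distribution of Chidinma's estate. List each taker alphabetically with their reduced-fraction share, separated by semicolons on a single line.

Adaeze 1/4; Bankole 1/16; Dayo 1/32; Folake 1/16; Ifeoma 1/32; Kehinde 1/32; Obafemi 1/4; Segun 1/8; Uzoma 1/16; Yetunde 1/32; Zainab 1/16

No spouse, descendants, or parent survives, so the estate passes to Chidinma's siblings per stirpes.
Half-blood siblings count for one-half the weight of whole-blood siblings at the initial division.
Dividing 1 in proportion to weights (total weight 4): Adaeze (weight 1) → 1/4; Obafemi (weight 1) → 1/4; Ronke (weight 1/2) → 1/8; Abiodun (weight 1) → 1/4; Segun (weight 1/2) → 1/8.
Adaeze is living and takes 1/4.
Obafemi is living and takes 1/4.
Ronke predeceased; the 1/8 allotted to Ronke's branch passes to Ronke's issue by representation.
The 1/8 is divided into 4 equal shares of 1/32 among Ifeoma, Kehinde, Dayo, Yetunde.
Ifeoma is living and takes 1/32.
Kehinde is living and takes 1/32.
Dayo is living and takes 1/32.
Yetunde is living and takes 1/32.
Abiodun predeceased; the 1/4 allotted to Abiodun's branch passes to Abiodun's issue by representation.
The 1/4 is divided into 4 equal shares of 1/16 among Zainab, Bankole, Uzoma, Folake.
Zainab is living and takes 1/16.
Bankole is living and takes 1/16.
Uzoma is living and takes 1/16.
Folake is living and takes 1/16.
Segun is living and takes 1/8.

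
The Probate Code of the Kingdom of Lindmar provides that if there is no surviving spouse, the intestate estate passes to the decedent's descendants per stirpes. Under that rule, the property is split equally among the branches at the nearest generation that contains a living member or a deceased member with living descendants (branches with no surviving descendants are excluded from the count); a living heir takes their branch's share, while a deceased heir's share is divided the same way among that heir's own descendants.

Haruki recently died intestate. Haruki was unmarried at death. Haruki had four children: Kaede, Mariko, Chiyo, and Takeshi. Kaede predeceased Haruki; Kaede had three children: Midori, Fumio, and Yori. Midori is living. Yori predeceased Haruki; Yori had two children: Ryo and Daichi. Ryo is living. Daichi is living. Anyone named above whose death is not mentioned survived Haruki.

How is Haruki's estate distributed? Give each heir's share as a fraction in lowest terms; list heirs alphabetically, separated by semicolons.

Chiyo 1/4; Daichi 1/24; Fumio 1/12; Mariko 1/4; Midori 1/12; Ryo 1/24; Takeshi 1/4

There is no surviving spouse, so the entire estate passes to Haruki's descendants per stirpes.
The estate is divided into 4 equal shares of 1/4 among Kaede, Mariko, Chiyo, Takeshi.
Kaede predeceased; the 1/4 allotted to Kaede's branch passes to Kaede's issue by representation.
The 1/4 is divided into 3 equal shares of 1/12 among Midori, Fumio, Yori.
Midori is living and takes 1/12.
Fumio is living and takes 1/12.
Yori predeceased; the 1/12 allotted to Yori's branch passes to Yori's issue by representation.
The 1/12 is divided into 2 equal shares of 1/24 among Ryo, Daichi.
Ryo is living and takes 1/24.
Daichi is living and takes 1/24.
Mariko is living and takes 1/4.
Chiyo is living and takes 1/4.
Takeshi is living and takes 1/4.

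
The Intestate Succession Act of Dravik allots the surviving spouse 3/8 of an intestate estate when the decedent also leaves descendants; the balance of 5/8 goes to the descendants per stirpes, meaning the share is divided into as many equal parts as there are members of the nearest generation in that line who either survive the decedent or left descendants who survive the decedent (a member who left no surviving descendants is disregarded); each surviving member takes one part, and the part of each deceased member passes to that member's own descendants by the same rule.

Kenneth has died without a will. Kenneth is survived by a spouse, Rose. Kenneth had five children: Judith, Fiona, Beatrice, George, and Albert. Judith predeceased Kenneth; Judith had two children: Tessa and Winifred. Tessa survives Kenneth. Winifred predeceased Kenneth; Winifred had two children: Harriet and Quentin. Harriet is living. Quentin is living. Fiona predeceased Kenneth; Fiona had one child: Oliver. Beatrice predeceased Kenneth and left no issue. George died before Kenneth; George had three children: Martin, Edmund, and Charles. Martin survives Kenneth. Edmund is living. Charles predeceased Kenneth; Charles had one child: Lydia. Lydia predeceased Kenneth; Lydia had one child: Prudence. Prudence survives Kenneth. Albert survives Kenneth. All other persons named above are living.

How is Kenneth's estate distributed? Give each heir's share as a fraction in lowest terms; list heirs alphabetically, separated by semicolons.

Albert 5/32; Edmund 5/96; Harriet 5/128; Martin 5/96; Oliver 5/32; Prudence 5/96; Quentin 5/128; Rose 3/8; Tessa 5/64

Rose, as surviving spouse, takes 3/8.
The remaining 5/8 passes to Kenneth's descendants per stirpes.
Beatrice left no surviving issue, so that branch lapses and is disregarded.
The 5/8 is divided into 4 equal shares of 5/32 among Judith, Fiona, George, Albert.
Judith predeceased; the 5/32 allotted to Judith's branch passes to Judith's issue by representation.
The 5/32 is divided into 2 equal shares of 5/64 among Tessa, Winifred.
Tessa is living and takes 5/64.
Winifred predeceased; the 5/64 allotted to Winifred's branch passes to Winifred's issue by representation.
The 5/64 is divided into 2 equal shares of 5/128 among Harriet, Quentin.
Harriet is living and takes 5/128.
Quentin is living and takes 5/128.
Fiona predeceased; the 5/32 allotted to Fiona's branch passes to Fiona's issue by representation.
Oliver is the sole taker at this level and receives the full 5/32.
George predeceased; the 5/32 allotted to George's branch passes to George's issue by representation.
The 5/32 is divided into 3 equal shares of 5/96 among Martin, Edmund, Charles.
Martin is living and takes 5/96.
Edmund is living and takes 5/96.
Charles predeceased; the 5/96 allotted to Charles's branch passes to Charles's issue by representation.
Lydia's line is the sole branch at this level, so the full 5/96 passes to Lydia's issue by representation.
Prudence is the sole taker at this level and receives the full 5/96.
Albert is living and takes 5/32.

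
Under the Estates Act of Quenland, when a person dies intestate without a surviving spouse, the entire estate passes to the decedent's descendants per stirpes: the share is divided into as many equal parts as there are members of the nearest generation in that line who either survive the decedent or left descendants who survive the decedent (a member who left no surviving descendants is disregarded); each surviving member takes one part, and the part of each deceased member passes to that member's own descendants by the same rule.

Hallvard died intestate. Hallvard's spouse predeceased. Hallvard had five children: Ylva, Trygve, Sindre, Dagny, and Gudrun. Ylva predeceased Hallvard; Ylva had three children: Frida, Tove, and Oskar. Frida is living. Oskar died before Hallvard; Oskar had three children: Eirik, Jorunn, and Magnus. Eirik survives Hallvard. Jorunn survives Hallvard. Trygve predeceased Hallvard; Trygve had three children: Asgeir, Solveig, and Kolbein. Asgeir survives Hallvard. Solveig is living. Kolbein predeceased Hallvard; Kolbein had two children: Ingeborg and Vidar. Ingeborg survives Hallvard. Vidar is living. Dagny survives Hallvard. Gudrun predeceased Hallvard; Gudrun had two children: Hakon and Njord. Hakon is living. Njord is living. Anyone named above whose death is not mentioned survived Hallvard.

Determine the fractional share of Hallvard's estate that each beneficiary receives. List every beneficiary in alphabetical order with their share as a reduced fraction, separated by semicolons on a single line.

There is no surviving spouse, so the entire estate passes to Hallvard's descendants per stirpes.
The estate is divided into 5 equal shares of 1/5 among Ylva, Trygve, Sindre, Dagny, Gudrun.
Ylva predeceased; the 1/5 allotted to Ylva's branch passes to Ylva's issue by representation.
The 1/5 is divided into 3 equal shares of 1/15 among Frida, Tove, Oskar.
Frida is living and takes 1/15.
Tove is living and takes 1/15.
Oskar predeceased; the 1/15 allotted to Oskar's branch passes to Oskar's issue by representation.
The 1/15 is divided into 3 equal shares of 1/45 among Eirik, Jorunn, Magnus.
Eirik is living and takes 1/45.
Jorunn is living and takes 1/45.
Magnus is living and takes 1/45.
Trygve predeceased; the 1/5 allotted to Trygve's branch passes to Trygve's issue by representation.
The 1/5 is divided into 3 equal shares of 1/15 among Asgeir, Solveig, Kolbein.
Asgeir is living and takes 1/15.
Solveig is living and takes 1/15.
Kolbein predeceased; the 1/15 allotted to Kolbein's branch passes to Kolbein's issue by representation.
The 1/15 is divided into 2 equal shares of 1/30 among Ingeborg, Vidar.
Ingeborg is living and takes 1/30.
Vidar is living and takes 1/30.
Sindre is living and takes 1/5.
Dagny is living and takes 1/5.
Gudrun predeceased; the 1/5 allotted to Gudrun's branch passes to Gudrun's issue by representation.
The 1/5 is divided into 2 equal shares of 1/10 among Hakon, Njord.
Hakon is living and takes 1/10.
Njord is living and takes 1/10.

Asgeir 1/15; Dagny 1/5; Eirik 1/45; Frida 1/15; Hakon 1/10; Ingeborg 1/30; Jorunn 1/45; Magnus 1/45; Njord 1/10; Sindre 1/5; Solveig 1/15; Tove 1/15; Vidar 1/30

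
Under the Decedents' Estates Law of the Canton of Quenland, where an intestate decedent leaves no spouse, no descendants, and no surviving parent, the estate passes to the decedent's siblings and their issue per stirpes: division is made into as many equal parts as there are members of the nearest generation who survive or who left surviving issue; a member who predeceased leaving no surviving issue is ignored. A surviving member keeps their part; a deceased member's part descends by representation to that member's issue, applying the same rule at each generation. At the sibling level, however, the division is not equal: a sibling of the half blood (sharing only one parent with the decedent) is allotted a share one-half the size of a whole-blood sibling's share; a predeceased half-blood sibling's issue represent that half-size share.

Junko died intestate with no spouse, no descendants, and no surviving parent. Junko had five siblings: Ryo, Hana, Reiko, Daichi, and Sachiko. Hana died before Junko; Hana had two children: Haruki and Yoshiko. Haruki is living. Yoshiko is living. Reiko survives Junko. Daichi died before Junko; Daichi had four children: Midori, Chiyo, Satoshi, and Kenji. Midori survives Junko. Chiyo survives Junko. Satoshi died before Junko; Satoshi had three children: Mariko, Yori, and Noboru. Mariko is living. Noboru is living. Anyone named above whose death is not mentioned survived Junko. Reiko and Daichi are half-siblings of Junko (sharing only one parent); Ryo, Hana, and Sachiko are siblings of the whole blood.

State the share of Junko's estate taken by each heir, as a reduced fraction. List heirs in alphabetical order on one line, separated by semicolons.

No spouse, descendants, or parent survives, so the estate passes to Junko's siblings per stirpes.
Half-blood siblings count for one-half the weight of whole-blood siblings at the initial division.
Dividing 1 in proportion to weights (total weight 4): Ryo (weight 1) → 1/4; Hana (weight 1) → 1/4; Reiko (weight 1/2) → 1/8; Daichi (weight 1/2) → 1/8; Sachiko (weight 1) → 1/4.
Ryo is living and takes 1/4.
Hana predeceased; the 1/4 allotted to Hana's branch passes to Hana's issue by representation.
The 1/4 is divided into 2 equal shares of 1/8 among Haruki, Yoshiko.
Haruki is living and takes 1/8.
Yoshiko is living and takes 1/8.
Reiko is living and takes 1/8.
Daichi predeceased; the 1/8 allotted to Daichi's branch passes to Daichi's issue by representation.
The 1/8 is divided into 4 equal shares of 1/32 among Midori, Chiyo, Satoshi, Kenji.
Midori is living and takes 1/32.
Chiyo is living and takes 1/32.
Satoshi predeceased; the 1/32 allotted to Satoshi's branch passes to Satoshi's issue by representation.
The 1/32 is divided into 3 equal shares of 1/96 among Mariko, Yori, Noboru.
Mariko is living and takes 1/96.
Yori is living and takes 1/96.
Noboru is living and takes 1/96.
Kenji is living and takes 1/32.
Sachiko is living and takes 1/4.

Chiyo 1/32; Haruki 1/8; Kenji 1/32; Mariko 1/96; Midori 1/32; Noboru 1/96; Reiko 1/8; Ryo 1/4; Sachiko 1/4; Yori 1/96; Yoshiko 1/8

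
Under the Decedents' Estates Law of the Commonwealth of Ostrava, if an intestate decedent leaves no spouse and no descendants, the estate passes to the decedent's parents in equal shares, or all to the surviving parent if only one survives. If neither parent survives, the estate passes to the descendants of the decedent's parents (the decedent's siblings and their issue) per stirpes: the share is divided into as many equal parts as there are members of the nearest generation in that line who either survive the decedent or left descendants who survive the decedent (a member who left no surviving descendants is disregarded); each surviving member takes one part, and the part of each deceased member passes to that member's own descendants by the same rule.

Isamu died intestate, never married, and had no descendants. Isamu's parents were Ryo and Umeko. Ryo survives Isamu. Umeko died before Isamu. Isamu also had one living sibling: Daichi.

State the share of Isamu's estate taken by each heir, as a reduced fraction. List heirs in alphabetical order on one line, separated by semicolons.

Ryo 1

Only one parent, Ryo, survives, so Ryo takes the entire estate. The siblings take nothing because a surviving parent has priority.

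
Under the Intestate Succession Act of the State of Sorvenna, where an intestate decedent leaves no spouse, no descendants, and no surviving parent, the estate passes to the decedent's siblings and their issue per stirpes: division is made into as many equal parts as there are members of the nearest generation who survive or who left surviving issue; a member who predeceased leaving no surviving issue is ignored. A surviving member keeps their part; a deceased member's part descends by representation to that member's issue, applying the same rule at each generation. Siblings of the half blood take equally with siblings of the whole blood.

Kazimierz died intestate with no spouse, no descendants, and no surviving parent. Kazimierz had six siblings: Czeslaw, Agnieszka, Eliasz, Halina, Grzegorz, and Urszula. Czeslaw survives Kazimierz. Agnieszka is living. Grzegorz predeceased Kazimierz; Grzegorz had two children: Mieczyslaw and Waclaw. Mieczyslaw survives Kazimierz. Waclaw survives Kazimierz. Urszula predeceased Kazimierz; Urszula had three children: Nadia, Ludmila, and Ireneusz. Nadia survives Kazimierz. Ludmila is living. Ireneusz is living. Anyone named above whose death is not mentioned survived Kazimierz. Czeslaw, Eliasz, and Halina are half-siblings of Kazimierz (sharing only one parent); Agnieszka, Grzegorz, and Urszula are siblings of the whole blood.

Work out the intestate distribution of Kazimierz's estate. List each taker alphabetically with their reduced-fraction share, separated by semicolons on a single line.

Agnieszka 1/6; Czeslaw 1/6; Eliasz 1/6; Halina 1/6; Ireneusz 1/18; Ludmila 1/18; Mieczyslaw 1/12; Nadia 1/18; Waclaw 1/12

No spouse, descendants, or parent survives, so the estate passes to Kazimierz's siblings per stirpes.
Half-blood and whole-blood siblings take equally under the stated rule.
The estate is divided into 6 equal shares of 1/6 among Czeslaw, Agnieszka, Eliasz, Halina, Grzegorz, Urszula.
Czeslaw is living and takes 1/6.
Agnieszka is living and takes 1/6.
Eliasz is living and takes 1/6.
Halina is living and takes 1/6.
Grzegorz predeceased; the 1/6 allotted to Grzegorz's branch passes to Grzegorz's issue by representation.
The 1/6 is divided into 2 equal shares of 1/12 among Mieczyslaw, Waclaw.
Mieczyslaw is living and takes 1/12.
Waclaw is living and takes 1/12.
Urszula predeceased; the 1/6 allotted to Urszula's branch passes to Urszula's issue by representation.
The 1/6 is divided into 3 equal shares of 1/18 among Nadia, Ludmila, Ireneusz.
Nadia is living and takes 1/18.
Ludmila is living and takes 1/18.
Ireneusz is living and takes 1/18.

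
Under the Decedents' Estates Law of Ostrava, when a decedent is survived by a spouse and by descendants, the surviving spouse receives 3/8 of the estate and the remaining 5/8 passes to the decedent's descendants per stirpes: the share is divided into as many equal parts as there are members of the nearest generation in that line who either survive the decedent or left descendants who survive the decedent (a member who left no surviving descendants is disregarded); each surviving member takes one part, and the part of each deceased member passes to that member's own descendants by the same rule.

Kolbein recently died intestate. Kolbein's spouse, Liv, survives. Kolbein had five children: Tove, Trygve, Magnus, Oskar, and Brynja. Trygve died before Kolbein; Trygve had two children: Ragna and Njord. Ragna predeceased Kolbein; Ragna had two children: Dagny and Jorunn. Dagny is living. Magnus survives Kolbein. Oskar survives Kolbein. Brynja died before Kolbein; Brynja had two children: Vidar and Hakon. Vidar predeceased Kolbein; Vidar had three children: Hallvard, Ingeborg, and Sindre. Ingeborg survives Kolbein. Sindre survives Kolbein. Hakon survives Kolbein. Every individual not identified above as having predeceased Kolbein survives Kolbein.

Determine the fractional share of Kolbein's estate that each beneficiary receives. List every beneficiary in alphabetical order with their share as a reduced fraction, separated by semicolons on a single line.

Dagny 1/32; Hakon 1/16; Hallvard 1/48; Ingeborg 1/48; Jorunn 1/32; Liv 3/8; Magnus 1/8; Njord 1/16; Oskar 1/8; Sindre 1/48; Tove 1/8

Liv, as surviving spouse, takes 3/8.
The remaining 5/8 passes to Kolbein's descendants per stirpes.
The 5/8 is divided into 5 equal shares of 1/8 among Tove, Trygve, Magnus, Oskar, Brynja.
Tove is living and takes 1/8.
Trygve predeceased; the 1/8 allotted to Trygve's branch passes to Trygve's issue by representation.
The 1/8 is divided into 2 equal shares of 1/16 among Ragna, Njord.
Ragna predeceased; the 1/16 allotted to Ragna's branch passes to Ragna's issue by representation.
The 1/16 is divided into 2 equal shares of 1/32 among Dagny, Jorunn.
Dagny is living and takes 1/32.
Jorunn is living and takes 1/32.
Njord is living and takes 1/16.
Magnus is living and takes 1/8.
Oskar is living and takes 1/8.
Brynja predeceased; the 1/8 allotted to Brynja's branch passes to Brynja's issue by representation.
The 1/8 is divided into 2 equal shares of 1/16 among Vidar, Hakon.
Vidar predeceased; the 1/16 allotted to Vidar's branch passes to Vidar's issue by representation.
The 1/16 is divided into 3 equal shares of 1/48 among Hallvard, Ingeborg, Sindre.
Hallvard is living and takes 1/48.
Ingeborg is living and takes 1/48.
Sindre is living and takes 1/48.
Hakon is living and takes 1/16.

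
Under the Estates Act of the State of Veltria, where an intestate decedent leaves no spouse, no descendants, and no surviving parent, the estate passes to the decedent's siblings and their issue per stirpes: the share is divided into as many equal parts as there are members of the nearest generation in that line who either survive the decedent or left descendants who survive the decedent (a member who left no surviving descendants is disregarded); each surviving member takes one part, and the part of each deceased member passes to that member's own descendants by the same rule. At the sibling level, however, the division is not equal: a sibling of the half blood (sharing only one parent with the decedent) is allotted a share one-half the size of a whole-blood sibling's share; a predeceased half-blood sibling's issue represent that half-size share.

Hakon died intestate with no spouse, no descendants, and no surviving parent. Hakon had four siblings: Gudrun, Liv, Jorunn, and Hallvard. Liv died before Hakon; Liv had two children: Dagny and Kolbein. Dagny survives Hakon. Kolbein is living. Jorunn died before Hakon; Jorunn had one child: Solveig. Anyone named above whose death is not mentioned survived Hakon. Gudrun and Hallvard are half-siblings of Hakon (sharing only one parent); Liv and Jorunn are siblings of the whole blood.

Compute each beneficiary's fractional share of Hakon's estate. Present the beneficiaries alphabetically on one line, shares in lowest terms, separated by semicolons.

Dagny 1/6; Gudrun 1/6; Hallvard 1/6; Kolbein 1/6; Solveig 1/3

No spouse, descendants, or parent survives, so the estate passes to Hakon's siblings per stirpes.
Half-blood siblings count for one-half the weight of whole-blood siblings at the initial division.
Dividing 1 in proportion to weights (total weight 3): Gudrun (weight 1/2) → 1/6; Liv (weight 1) → 1/3; Jorunn (weight 1) → 1/3; Hallvard (weight 1/2) → 1/6.
Gudrun is living and takes 1/6.
Liv predeceased; the 1/3 allotted to Liv's branch passes to Liv's issue by representation.
The 1/3 is divided into 2 equal shares of 1/6 among Dagny, Kolbein.
Dagny is living and takes 1/6.
Kolbein is living and takes 1/6.
Jorunn predeceased; the 1/3 allotted to Jorunn's branch passes to Jorunn's issue by representation.
Solveig is the sole taker at this level and receives the full 1/3.
Hallvard is living and takes 1/6.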